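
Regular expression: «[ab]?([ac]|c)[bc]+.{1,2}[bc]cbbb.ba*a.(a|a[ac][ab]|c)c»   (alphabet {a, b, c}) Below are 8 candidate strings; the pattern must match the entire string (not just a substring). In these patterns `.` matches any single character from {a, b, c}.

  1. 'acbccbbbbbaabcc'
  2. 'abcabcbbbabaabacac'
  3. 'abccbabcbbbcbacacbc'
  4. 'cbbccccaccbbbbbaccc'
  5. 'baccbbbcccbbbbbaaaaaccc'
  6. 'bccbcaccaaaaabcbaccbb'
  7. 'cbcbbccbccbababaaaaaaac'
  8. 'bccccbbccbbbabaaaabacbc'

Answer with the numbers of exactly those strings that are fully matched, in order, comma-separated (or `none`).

1, 2, 3, 4, 5, 8

1 → match
2 → match
3 → match
4 → match
5 → match
6 → no match — must end with 'c'
7 → no match
8 → match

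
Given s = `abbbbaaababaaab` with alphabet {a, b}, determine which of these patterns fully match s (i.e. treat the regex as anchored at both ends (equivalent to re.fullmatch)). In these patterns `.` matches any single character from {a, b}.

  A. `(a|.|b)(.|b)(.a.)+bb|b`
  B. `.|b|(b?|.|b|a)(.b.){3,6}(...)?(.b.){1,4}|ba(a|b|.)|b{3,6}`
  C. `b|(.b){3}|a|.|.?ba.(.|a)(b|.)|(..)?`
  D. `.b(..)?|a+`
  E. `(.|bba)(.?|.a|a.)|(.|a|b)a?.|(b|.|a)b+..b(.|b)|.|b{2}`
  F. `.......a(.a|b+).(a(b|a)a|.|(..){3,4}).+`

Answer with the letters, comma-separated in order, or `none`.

F

A → no match
B → no match
C → no match
D → no match
E → no match
F → match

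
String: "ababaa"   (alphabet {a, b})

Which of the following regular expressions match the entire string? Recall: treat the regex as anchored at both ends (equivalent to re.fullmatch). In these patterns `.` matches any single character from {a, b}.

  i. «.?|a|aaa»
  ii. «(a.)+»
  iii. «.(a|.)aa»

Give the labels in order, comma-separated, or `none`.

ii

i → no match
ii → match
iii → no match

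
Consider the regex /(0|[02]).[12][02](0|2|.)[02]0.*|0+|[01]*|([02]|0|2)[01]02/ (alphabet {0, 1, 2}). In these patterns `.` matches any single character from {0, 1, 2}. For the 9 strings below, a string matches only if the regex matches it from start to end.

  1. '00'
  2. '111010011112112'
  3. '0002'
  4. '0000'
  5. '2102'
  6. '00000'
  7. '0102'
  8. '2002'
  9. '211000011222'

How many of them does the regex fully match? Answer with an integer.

1 → match
2 → no match
3 → match
4 → match
5 → match
6 → match
7 → match
8 → match
9 → match
Total matched: 8

8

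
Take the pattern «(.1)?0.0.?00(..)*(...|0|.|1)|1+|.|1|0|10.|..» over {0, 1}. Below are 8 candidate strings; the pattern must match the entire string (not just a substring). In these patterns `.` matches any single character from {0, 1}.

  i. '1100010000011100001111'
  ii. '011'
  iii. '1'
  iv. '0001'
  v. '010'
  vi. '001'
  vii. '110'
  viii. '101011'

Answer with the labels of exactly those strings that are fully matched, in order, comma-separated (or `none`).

iii

i → no match
ii → no match
iii → match
iv → no match
v → no match
vi → no match
vii → no match
viii → no match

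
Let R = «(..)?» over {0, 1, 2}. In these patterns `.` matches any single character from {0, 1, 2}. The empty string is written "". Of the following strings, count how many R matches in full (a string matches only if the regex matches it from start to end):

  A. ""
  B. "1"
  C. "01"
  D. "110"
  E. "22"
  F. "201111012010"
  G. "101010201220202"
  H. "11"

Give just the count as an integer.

A. "" → match
B. "1" → no match
C. "01" → match
D. "110" → no match
E. "22" → match
F. "201111012010" → no match
G → no match
H. "11" → match
Total matched: 4

4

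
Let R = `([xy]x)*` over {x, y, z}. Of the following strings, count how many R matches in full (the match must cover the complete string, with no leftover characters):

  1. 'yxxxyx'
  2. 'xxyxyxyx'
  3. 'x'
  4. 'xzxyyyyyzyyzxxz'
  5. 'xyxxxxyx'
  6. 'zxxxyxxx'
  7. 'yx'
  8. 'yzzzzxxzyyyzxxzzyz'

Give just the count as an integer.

3

1 → match
2 → match
3 → no match
4 → no match
5 → no match
6 → no match
7 → match
8 → no match
Total matched: 3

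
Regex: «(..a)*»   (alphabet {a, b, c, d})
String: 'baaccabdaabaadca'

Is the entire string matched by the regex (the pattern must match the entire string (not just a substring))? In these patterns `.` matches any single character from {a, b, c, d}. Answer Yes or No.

No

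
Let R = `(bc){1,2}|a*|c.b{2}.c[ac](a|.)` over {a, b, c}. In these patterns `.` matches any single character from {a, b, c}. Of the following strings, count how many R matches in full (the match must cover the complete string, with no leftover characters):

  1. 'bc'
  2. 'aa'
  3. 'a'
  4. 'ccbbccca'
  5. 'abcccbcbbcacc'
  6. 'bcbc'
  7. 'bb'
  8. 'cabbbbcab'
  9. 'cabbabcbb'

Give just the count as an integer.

5

1 → match
2 → match
3 → match
4 → match
5 → no match
6 → match
7 → no match
8 → no match
9 → no match
Total matched: 5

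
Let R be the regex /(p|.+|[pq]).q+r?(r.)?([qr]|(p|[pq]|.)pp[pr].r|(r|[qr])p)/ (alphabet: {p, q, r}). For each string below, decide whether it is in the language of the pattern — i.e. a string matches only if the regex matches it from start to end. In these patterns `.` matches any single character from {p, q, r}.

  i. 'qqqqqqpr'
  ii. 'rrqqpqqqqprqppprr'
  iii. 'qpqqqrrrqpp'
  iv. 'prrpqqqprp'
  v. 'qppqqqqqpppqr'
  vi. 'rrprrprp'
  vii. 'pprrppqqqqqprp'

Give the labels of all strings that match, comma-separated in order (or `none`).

i → no match
ii → no match
iii → no match
iv → no match
v → match
vi → no match
vii → no match

v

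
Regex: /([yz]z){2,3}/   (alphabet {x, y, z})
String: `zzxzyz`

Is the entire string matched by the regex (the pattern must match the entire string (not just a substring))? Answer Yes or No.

No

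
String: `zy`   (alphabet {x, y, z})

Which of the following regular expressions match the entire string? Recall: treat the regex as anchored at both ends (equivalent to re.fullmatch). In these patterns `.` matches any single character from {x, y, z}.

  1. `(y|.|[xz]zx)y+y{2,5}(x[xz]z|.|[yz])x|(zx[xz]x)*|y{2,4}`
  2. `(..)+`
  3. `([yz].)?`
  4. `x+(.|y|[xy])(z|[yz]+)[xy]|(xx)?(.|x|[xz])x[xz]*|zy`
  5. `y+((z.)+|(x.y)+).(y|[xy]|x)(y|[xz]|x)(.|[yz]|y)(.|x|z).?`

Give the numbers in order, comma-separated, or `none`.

1 → no match
2 → match
3 → match
4 → match
5 → no match — must start with `y`

2, 3, 4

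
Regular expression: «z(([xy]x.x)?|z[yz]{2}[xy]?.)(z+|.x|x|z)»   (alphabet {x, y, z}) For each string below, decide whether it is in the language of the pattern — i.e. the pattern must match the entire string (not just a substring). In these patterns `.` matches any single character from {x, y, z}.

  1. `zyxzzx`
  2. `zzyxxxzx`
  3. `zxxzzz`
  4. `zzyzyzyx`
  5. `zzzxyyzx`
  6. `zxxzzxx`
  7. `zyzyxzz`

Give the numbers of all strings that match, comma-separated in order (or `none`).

4

1 → no match
2 → no match
3 → no match
4 → match
5 → no match
6 → no match
7 → no match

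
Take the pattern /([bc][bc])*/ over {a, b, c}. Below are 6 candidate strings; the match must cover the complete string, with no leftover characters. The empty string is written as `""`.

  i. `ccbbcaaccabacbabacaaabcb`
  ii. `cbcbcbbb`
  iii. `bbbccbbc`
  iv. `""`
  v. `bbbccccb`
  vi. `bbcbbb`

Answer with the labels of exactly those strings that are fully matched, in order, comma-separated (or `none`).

ii, iii, iv, v, vi

i → no match
ii → match
iii → match
iv → match
v → match
vi → match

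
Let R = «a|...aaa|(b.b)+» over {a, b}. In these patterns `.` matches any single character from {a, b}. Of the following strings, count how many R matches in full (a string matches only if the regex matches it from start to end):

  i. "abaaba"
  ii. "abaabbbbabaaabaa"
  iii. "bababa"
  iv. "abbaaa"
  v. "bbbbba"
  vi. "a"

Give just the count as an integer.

i. "abaaba" → no match
ii → no match
iii. "bababa" → no match
iv. "abbaaa" → match
v. "bbbbba" → no match
vi. "a" → match
Total matched: 2

2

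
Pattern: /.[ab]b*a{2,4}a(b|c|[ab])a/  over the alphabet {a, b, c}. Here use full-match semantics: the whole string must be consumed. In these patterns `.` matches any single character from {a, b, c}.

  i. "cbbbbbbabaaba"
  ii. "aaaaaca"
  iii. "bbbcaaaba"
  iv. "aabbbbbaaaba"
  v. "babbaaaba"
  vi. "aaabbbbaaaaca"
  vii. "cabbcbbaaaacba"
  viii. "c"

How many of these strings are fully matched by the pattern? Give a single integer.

i → no match
ii → match
iii → no match
iv → match
v → match
vi → no match
vii → no match
viii → no match — must end with "a"
Total matched: 3

3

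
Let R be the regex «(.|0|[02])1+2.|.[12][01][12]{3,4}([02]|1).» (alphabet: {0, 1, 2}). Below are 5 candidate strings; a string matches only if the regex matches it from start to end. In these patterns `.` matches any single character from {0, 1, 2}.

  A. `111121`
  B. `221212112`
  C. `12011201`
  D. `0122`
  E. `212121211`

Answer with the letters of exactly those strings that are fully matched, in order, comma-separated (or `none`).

A. `111121` → match
B. `221212112` → match
C. `12011201` → match
D. `0122` → match
E. `212121211` → no match

A, B, C, D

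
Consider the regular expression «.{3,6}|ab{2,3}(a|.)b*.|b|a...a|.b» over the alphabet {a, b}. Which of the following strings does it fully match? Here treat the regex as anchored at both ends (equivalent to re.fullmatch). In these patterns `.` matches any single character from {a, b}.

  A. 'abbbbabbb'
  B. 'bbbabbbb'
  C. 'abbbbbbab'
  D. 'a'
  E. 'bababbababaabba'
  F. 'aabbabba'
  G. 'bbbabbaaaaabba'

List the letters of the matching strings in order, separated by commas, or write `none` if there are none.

none

A → no match
B → no match
C → no match
D → no match
E → no match
F → no match
G → no match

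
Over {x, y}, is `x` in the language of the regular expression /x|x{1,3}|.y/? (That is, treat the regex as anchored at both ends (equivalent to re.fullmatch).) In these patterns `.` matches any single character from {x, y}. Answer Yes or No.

Yes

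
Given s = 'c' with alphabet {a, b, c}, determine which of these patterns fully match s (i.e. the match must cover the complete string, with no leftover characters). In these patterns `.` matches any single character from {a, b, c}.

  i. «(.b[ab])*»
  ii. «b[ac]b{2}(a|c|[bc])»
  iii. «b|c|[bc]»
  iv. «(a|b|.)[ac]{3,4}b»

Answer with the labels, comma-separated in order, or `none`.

i → no match
ii → no match — must start with 'b'
iii → match
iv → no match — must end with 'b'

iii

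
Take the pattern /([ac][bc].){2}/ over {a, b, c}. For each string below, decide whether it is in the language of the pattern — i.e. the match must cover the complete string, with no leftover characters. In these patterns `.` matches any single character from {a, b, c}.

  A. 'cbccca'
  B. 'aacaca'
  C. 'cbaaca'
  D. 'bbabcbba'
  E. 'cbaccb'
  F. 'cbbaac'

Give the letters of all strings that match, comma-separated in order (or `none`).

A, C, E

A → match
B → no match
C → match
D → no match
E → match
F → no match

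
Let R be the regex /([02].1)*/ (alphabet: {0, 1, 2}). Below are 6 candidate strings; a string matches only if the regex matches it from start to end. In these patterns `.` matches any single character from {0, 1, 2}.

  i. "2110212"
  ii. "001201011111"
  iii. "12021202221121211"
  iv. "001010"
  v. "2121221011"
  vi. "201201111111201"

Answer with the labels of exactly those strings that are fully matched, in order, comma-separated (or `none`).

i → no match
ii → no match
iii → no match
iv → no match
v → no match
vi → no match

none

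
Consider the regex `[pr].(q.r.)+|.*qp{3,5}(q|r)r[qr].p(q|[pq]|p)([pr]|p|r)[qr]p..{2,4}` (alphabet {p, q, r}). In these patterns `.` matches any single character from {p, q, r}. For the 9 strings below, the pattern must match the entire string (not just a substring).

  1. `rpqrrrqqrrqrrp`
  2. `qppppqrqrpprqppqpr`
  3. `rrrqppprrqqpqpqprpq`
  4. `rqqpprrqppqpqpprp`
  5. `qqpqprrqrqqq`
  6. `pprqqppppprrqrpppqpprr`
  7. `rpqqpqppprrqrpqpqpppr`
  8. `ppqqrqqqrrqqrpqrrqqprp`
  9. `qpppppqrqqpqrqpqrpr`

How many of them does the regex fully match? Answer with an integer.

7

1 → match
2 → match
3 → match
4 → no match
5 → no match
6 → match
7 → match
8 → match
9 → match
Total matched: 7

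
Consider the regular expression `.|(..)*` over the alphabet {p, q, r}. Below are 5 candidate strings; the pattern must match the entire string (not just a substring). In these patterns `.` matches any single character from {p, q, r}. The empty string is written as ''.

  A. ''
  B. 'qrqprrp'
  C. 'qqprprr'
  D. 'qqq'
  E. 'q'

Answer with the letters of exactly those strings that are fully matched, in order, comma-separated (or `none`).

A, E

A → match
B → no match
C → no match
D → no match
E → match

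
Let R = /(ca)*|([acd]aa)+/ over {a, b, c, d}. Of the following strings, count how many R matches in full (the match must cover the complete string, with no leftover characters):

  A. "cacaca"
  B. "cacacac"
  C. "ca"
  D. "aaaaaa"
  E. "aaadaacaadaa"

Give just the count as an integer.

A → match
B → no match
C → match
D → match
E → match
Total matched: 4

4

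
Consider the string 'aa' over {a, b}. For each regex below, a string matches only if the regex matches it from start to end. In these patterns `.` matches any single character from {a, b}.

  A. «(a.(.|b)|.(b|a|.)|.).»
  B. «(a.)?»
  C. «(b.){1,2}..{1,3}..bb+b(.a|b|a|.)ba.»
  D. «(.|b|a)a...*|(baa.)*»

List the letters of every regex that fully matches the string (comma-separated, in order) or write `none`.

A, B

A → match
B → match
C → no match — must start with 'b'
D → no match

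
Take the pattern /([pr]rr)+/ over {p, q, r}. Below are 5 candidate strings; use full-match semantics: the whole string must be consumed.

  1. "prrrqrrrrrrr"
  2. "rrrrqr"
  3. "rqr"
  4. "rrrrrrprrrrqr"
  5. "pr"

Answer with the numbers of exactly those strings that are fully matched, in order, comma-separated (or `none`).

none

1 → no match
2 → no match — must end with "rr"
3 → no match — must end with "rr"
4 → no match — must end with "rr"
5 → no match — must end with "rr"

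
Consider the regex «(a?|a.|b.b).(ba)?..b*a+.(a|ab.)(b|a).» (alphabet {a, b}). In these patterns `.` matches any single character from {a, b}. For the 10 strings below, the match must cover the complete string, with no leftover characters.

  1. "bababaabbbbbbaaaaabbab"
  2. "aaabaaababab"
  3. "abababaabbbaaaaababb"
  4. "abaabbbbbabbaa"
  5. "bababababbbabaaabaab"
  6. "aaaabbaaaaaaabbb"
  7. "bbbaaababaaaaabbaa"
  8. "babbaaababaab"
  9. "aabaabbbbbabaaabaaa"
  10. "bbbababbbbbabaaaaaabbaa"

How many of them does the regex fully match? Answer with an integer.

1 → match
2 → no match
3 → no match
4 → no match
5 → no match
6 → no match
7 → no match
8 → match
9 → no match
10 → no match
Total matched: 2

2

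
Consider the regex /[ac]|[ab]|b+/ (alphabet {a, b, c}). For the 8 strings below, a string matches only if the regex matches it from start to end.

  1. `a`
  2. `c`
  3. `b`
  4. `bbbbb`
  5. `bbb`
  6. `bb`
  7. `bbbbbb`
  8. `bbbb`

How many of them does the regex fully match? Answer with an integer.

8

1. `a` → match
2. `c` → match
3. `b` → match
4. `bbbbb` → match
5. `bbb` → match
6. `bb` → match
7. `bbbbbb` → match
8. `bbbb` → match
Total matched: 8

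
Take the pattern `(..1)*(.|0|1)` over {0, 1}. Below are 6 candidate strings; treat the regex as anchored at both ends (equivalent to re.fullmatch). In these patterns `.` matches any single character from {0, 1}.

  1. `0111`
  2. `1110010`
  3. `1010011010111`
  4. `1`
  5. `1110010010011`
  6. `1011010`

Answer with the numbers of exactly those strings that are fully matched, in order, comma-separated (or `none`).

1, 2, 3, 4, 5, 6

1. `0111` → match
2. `1110010` → match
3 → match
4. `1` → match
5 → match
6. `1011010` → match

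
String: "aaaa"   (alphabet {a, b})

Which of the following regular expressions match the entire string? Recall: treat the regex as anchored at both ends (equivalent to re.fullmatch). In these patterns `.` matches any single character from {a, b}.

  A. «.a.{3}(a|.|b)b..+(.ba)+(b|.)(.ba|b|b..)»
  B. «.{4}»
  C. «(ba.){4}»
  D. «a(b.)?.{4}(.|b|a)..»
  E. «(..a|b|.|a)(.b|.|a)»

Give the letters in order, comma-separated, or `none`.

B, E

A → no match
B → match
C → no match — must start with "ba"
D → no match
E → match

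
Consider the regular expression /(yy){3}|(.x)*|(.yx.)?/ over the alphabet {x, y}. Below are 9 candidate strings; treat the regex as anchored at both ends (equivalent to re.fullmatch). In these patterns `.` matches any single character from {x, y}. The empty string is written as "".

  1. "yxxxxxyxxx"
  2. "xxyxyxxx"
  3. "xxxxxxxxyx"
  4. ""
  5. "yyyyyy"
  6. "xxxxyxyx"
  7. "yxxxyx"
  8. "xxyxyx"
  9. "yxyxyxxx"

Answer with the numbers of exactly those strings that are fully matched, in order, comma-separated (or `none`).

1 → match
2 → match
3 → match
4 → match
5 → match
6 → match
7 → match
8 → match
9 → match

1, 2, 3, 4, 5, 6, 7, 8, 9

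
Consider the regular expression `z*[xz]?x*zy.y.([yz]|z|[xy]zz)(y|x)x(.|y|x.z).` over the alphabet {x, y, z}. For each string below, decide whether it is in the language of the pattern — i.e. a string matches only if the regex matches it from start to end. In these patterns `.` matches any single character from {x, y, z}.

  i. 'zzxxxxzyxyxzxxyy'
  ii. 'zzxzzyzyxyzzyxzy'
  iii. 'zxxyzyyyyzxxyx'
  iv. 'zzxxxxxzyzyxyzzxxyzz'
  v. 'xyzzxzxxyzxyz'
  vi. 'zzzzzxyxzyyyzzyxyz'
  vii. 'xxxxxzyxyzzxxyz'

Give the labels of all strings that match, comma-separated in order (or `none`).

i, vii

i → match
ii → no match
iii → no match
iv → no match
v → no match
vi → no match
vii → match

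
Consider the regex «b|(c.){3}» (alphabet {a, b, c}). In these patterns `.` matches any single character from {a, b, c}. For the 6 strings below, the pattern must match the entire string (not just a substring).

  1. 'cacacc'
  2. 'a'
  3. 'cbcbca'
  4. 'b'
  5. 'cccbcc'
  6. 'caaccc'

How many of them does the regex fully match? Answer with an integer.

4

1 → match
2 → no match
3 → match
4 → match
5 → match
6 → no match
Total matched: 4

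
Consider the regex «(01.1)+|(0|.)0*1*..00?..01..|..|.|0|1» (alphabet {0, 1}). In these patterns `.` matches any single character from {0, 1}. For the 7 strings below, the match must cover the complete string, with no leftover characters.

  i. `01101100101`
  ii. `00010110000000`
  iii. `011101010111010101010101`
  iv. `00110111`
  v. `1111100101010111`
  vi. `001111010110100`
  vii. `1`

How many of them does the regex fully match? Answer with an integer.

i → no match
ii → no match
iii → match
iv → no match
v → no match
vi → match
vii → match
Total matched: 3

3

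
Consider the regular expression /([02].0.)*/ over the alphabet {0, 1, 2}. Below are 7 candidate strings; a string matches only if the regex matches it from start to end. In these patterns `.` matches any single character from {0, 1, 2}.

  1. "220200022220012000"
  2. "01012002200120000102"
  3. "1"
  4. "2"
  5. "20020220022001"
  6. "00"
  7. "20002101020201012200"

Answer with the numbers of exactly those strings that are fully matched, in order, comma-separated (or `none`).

1 → no match
2 → match
3. "1" → no match
4. "2" → no match
5 → no match
6. "00" → no match
7 → match

2, 7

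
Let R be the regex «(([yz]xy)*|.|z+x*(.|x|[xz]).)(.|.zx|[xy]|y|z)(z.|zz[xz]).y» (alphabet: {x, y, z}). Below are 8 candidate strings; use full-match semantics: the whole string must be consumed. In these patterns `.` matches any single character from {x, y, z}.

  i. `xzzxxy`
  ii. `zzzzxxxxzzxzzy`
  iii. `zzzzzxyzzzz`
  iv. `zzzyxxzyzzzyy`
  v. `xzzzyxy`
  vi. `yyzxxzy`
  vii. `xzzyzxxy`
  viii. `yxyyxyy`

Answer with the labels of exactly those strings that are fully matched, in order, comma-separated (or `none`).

i. `xzzxxy` → match
ii → no match
iii. `zzzzzxyzzzz` → no match — must end with `y`
iv → no match
v. `xzzzyxy` → no match
vi. `yyzxxzy` → no match
vii. `xzzyzxxy` → no match
viii. `yxyyxyy` → no match

i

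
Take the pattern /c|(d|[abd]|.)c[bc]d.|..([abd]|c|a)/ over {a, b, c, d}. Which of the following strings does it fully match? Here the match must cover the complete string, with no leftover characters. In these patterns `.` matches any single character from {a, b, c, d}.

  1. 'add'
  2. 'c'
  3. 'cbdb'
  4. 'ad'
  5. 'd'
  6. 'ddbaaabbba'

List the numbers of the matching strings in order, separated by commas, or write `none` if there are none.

1, 2

1 → match
2 → match
3 → no match
4 → no match
5 → no match
6 → no match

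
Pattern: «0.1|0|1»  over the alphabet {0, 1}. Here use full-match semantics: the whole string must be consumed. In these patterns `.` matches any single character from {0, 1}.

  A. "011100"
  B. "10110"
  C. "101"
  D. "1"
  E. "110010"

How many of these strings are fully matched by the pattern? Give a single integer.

A → no match
B → no match
C → no match
D → match
E → no match
Total matched: 1

1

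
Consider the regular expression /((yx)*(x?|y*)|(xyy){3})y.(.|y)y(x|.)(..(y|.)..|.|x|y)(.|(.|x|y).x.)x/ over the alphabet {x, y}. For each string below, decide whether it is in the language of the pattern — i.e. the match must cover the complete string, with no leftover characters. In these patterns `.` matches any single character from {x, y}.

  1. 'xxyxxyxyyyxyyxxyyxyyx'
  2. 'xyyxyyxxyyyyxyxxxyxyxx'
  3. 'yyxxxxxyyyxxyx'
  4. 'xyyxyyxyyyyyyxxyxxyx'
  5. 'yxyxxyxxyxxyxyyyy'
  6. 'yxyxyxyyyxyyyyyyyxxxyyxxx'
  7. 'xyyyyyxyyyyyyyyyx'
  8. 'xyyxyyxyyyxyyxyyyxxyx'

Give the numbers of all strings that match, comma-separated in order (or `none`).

1 → no match
2 → no match
3 → no match
4 → match
5 → no match — must end with 'x'
6 → no match
7 → no match
8 → match

4, 8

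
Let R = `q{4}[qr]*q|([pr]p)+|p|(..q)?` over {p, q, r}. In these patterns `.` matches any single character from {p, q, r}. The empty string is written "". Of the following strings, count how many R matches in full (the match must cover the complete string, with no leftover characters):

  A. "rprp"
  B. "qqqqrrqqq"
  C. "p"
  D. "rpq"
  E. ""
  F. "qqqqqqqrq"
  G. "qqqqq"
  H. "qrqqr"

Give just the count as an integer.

7

A. "rprp" → match
B. "qqqqrrqqq" → match
C. "p" → match
D. "rpq" → match
E. "" → match
F. "qqqqqqqrq" → match
G. "qqqqq" → match
H. "qrqqr" → no match
Total matched: 7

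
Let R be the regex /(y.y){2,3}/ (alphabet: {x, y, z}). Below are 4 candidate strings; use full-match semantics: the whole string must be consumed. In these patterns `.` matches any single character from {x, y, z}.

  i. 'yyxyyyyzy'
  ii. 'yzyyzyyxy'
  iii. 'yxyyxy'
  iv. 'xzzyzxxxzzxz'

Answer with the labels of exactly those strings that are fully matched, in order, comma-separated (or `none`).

ii, iii

i → no match
ii → match
iii → match
iv → no match — must start with 'y'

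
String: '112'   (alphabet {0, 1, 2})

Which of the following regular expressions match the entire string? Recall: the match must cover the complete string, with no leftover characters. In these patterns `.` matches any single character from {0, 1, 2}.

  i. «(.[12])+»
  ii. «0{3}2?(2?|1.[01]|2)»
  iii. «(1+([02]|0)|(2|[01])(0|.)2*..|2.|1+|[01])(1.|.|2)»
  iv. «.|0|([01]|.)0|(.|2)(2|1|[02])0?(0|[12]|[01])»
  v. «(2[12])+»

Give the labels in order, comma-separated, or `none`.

iii, iv

i → no match
ii → no match — must start with '0'
iii → match
iv → match
v → no match — must start with '2'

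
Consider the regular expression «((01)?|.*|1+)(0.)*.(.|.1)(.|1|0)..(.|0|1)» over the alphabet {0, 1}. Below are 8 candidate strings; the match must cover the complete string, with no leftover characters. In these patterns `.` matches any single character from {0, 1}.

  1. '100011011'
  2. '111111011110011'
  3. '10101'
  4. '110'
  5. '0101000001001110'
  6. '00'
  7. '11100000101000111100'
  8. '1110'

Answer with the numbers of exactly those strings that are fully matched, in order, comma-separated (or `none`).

1, 2, 5, 7

1. '100011011' → match
2 → match
3. '10101' → no match
4. '110' → no match
5 → match
6. '00' → no match
7 → match
8. '1110' → no match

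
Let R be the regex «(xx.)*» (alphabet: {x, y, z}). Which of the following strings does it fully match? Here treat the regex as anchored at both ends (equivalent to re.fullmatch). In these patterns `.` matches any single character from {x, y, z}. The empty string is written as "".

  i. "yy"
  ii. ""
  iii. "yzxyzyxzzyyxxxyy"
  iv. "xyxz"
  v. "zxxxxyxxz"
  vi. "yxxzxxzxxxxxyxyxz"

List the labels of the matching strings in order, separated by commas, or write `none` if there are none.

i → no match
ii → match
iii → no match
iv → no match
v → no match
vi → no match

ii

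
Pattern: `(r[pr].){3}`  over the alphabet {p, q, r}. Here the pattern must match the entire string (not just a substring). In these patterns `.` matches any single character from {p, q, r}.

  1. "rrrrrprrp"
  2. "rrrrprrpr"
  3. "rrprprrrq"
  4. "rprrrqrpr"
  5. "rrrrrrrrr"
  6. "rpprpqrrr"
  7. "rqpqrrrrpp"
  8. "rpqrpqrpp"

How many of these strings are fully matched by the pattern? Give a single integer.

7

1 → match
2 → match
3 → match
4 → match
5 → match
6 → match
7 → no match
8 → match
Total matched: 7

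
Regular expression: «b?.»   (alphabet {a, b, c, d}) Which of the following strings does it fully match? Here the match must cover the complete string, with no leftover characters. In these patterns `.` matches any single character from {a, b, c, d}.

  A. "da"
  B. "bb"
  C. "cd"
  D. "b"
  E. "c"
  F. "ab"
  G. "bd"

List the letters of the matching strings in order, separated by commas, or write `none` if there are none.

B, D, E, G

A. "da" → no match
B. "bb" → match
C. "cd" → no match
D. "b" → match
E. "c" → match
F. "ab" → no match
G. "bd" → match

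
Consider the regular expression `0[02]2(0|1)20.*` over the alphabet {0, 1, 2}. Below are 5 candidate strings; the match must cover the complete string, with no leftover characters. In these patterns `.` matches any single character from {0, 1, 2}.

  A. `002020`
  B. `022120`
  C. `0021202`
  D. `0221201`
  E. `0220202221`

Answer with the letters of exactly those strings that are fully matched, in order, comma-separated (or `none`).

A. `002020` → match
B. `022120` → match
C. `0021202` → match
D. `0221201` → match
E. `0220202221` → match

A, B, C, D, E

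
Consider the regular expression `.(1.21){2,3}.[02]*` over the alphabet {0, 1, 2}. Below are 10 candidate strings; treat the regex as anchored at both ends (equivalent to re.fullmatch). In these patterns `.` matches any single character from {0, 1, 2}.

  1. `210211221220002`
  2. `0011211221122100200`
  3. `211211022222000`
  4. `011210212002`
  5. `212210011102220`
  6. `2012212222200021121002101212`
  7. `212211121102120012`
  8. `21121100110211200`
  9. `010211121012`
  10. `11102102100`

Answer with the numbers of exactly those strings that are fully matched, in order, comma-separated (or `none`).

1

1 → match
2 → no match
3 → no match
4 → no match
5 → no match
6 → no match
7 → no match
8 → no match
9 → no match
10 → no match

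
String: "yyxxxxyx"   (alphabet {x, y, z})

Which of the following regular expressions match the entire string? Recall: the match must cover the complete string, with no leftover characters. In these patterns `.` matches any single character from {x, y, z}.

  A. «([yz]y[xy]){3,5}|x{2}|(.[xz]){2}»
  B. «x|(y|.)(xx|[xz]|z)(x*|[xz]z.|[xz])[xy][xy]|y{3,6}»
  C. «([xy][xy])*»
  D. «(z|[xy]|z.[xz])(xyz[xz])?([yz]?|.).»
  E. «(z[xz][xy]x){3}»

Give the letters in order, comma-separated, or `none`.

A → no match
B → no match
C → match
D → no match
E → no match — must start with "z"

C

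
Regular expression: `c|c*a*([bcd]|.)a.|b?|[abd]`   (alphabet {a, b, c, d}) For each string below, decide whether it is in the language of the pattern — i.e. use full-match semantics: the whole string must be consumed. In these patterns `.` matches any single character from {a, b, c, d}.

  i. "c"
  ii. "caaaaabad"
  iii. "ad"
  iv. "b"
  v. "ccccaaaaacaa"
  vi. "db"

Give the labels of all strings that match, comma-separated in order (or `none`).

i → match
ii → match
iii → no match
iv → match
v → match
vi → no match

i, ii, iv, v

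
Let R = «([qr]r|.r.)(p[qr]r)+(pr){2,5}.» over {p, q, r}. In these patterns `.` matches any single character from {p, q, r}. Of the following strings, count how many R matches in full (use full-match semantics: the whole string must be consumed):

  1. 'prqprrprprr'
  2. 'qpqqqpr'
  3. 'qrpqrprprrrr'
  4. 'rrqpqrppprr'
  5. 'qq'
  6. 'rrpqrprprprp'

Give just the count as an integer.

2

1 → match
2 → no match
3 → no match
4 → no match
5 → no match
6 → match
Total matched: 2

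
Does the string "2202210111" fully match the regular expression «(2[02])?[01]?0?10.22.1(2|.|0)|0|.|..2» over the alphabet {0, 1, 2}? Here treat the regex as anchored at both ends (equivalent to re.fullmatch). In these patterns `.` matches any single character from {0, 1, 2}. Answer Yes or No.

No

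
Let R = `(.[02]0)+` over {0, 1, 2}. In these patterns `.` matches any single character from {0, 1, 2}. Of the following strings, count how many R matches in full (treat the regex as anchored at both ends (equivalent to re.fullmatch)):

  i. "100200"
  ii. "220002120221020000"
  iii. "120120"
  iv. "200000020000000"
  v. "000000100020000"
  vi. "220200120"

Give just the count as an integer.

5

i → match
ii → no match
iii → match
iv → match
v → match
vi → match
Total matched: 5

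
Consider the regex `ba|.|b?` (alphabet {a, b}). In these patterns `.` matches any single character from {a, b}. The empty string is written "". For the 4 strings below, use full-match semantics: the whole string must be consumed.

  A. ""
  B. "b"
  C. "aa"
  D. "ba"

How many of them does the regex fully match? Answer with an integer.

A. "" → match
B. "b" → match
C. "aa" → no match
D. "ba" → match
Total matched: 3

3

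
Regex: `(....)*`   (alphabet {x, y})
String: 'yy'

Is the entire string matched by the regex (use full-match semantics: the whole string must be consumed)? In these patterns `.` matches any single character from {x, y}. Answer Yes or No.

No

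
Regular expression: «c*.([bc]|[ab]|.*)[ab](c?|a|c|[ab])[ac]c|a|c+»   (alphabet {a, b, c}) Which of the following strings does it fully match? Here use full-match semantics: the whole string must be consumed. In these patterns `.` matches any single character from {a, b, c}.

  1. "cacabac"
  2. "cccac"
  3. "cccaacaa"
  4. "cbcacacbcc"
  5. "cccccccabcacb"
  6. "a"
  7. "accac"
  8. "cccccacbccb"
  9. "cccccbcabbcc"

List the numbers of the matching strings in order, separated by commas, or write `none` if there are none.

1 → match
2 → no match
3 → no match
4 → match
5 → no match
6 → match
7 → no match
8 → no match
9 → match

1, 4, 6, 9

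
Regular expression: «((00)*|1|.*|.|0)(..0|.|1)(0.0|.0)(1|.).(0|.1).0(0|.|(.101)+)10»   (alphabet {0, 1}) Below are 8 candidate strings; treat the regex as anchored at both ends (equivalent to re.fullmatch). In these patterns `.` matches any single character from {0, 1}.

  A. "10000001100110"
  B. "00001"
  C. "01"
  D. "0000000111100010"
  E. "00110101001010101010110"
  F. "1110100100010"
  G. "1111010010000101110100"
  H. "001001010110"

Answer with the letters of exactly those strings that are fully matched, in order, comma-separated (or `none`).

A, D, F, H

A → match
B → no match — must end with "10"
C → no match — must end with "10"
D → match
E → no match
F → match
G → no match — must end with "10"
H → match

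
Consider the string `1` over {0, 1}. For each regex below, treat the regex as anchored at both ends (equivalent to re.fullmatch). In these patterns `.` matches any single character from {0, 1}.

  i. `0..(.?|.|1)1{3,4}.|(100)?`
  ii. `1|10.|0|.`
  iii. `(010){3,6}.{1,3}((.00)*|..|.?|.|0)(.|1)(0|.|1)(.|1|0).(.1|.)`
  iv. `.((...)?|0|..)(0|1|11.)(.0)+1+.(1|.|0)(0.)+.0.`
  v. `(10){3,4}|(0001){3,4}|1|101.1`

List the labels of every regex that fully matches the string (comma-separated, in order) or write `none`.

ii, v

i → no match
ii → match
iii → no match — must start with `010`
iv → no match
v → match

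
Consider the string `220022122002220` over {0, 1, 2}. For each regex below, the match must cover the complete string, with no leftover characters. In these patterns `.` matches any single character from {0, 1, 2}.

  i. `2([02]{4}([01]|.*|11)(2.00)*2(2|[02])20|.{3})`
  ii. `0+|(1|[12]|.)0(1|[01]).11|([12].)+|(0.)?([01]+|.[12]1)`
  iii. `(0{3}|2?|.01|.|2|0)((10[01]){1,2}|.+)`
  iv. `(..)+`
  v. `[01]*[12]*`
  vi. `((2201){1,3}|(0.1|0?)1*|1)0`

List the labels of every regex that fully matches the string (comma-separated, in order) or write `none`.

i, iii

i → match
ii → no match
iii → match
iv → no match
v → no match
vi → no match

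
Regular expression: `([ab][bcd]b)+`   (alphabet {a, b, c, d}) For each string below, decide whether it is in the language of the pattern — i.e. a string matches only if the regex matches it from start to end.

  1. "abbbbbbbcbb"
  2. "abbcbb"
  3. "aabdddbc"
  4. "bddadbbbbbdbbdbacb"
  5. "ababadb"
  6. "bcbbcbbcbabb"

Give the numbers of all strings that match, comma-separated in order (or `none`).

6

1 → no match
2 → no match
3 → no match — must end with "b"
4 → no match
5 → no match
6 → match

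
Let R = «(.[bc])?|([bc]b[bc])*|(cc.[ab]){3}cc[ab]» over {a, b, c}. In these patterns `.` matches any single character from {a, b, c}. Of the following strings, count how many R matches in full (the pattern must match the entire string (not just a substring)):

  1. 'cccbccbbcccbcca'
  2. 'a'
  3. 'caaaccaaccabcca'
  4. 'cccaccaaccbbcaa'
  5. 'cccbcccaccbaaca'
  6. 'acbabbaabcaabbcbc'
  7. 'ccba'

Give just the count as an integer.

1 → match
2. 'a' → no match
3 → no match
4 → no match
5 → no match
6 → no match
7. 'ccba' → no match
Total matched: 1

1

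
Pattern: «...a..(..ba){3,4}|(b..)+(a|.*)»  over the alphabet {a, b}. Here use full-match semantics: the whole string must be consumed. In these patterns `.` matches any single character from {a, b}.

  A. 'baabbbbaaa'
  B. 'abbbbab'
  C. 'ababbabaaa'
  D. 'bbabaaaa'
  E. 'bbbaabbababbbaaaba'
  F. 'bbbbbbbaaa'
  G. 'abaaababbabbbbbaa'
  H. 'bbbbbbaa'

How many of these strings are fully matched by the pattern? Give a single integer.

A → match
B → no match
C → no match
D → match
E → match
F → match
G → no match
H → match
Total matched: 5

5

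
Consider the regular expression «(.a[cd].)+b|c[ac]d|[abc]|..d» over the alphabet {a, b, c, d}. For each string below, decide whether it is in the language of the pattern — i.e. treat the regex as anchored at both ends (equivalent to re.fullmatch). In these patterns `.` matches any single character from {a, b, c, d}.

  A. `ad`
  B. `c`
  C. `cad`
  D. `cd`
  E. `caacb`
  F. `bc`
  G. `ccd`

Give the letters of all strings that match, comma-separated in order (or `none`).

B, C, G

A → no match
B → match
C → match
D → no match
E → no match
F → no match
G → match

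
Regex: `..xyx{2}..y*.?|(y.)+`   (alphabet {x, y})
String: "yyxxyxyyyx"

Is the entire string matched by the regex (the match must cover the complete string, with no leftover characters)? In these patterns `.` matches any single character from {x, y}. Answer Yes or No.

No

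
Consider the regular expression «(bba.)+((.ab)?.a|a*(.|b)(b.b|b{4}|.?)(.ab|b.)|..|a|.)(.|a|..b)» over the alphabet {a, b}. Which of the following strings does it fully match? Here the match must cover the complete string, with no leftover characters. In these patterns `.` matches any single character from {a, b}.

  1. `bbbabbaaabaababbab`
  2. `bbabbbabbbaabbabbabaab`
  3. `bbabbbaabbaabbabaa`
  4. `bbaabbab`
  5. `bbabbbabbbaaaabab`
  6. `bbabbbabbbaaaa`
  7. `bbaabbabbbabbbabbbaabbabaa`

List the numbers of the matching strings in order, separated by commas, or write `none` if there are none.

1 → no match — must start with `bba`
2 → match
3 → match
4. `bbaabbab` → match
5 → match
6 → match
7 → match

2, 3, 4, 5, 6, 7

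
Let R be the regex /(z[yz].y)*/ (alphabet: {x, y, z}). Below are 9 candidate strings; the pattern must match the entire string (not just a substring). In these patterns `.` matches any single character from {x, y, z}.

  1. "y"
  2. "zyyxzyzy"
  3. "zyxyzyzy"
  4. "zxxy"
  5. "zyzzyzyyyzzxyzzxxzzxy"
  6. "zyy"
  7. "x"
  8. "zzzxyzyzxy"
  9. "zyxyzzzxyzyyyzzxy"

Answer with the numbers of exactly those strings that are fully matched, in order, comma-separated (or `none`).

3

1 → no match
2 → no match
3 → match
4 → no match
5 → no match
6 → no match
7 → no match
8 → no match
9 → no match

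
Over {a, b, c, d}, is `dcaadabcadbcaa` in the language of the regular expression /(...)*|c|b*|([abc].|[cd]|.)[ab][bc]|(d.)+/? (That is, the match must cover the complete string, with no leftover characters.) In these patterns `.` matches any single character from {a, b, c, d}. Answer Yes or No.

No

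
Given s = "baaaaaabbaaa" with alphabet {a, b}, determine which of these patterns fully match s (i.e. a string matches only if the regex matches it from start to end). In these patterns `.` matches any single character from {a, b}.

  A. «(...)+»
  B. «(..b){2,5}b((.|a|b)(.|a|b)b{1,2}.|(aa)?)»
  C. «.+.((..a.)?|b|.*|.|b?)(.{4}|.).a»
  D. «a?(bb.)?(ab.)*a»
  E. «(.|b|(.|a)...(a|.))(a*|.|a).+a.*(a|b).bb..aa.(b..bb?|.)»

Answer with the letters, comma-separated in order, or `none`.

A, C

A → match
B → no match
C → match
D → no match
E → no match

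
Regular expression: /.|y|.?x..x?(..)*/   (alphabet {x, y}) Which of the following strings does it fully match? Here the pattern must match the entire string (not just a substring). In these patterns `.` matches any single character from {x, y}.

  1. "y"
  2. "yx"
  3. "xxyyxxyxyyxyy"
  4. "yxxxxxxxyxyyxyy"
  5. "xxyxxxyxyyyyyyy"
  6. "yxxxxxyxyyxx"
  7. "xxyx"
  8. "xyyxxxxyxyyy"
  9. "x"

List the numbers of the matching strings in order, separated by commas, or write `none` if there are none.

1, 3, 4, 5, 6, 7, 8, 9

1 → match
2 → no match
3 → match
4 → match
5 → match
6 → match
7 → match
8 → match
9 → match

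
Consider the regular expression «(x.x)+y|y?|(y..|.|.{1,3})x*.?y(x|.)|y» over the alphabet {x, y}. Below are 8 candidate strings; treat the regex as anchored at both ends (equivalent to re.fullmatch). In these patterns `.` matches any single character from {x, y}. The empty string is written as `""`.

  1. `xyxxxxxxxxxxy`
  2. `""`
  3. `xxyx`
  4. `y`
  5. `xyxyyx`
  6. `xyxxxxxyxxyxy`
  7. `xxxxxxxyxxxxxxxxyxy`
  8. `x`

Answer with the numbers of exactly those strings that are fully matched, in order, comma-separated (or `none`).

1, 2, 3, 4, 5, 6, 7

1 → match
2 → match
3 → match
4 → match
5 → match
6 → match
7 → match
8 → no match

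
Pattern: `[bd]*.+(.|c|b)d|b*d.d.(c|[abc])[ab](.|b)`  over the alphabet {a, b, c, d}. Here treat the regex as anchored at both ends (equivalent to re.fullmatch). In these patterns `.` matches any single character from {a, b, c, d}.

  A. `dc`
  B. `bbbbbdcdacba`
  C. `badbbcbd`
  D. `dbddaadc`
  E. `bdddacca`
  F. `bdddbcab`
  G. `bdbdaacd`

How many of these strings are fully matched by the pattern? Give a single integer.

4

A → no match
B → match
C → match
D → no match
E → no match
F → match
G → match
Total matched: 4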